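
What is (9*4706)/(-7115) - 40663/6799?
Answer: -577282091/48374885 ≈ -11.934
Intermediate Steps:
(9*4706)/(-7115) - 40663/6799 = 42354*(-1/7115) - 40663*1/6799 = -42354/7115 - 40663/6799 = -577282091/48374885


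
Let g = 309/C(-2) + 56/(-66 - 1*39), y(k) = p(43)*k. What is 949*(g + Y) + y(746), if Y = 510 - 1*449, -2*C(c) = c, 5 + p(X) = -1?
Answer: 5192218/15 ≈ 3.4615e+5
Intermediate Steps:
p(X) = -6 (p(X) = -5 - 1 = -6)
y(k) = -6*k
C(c) = -c/2
Y = 61 (Y = 510 - 449 = 61)
g = 4627/15 (g = 309/((-1/2*(-2))) + 56/(-66 - 1*39) = 309/1 + 56/(-66 - 39) = 309*1 + 56/(-105) = 309 + 56*(-1/105) = 309 - 8/15 = 4627/15 ≈ 308.47)
949*(g + Y) + y(746) = 949*(4627/15 + 61) - 6*746 = 949*(5542/15) - 4476 = 5259358/15 - 4476 = 5192218/15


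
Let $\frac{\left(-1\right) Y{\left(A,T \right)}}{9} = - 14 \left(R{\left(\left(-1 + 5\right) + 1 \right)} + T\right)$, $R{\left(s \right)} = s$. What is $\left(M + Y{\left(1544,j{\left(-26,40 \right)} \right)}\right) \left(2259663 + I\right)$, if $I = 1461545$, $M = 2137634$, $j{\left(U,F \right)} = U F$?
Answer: $7469298006592$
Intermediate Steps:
$j{\left(U,F \right)} = F U$
$Y{\left(A,T \right)} = 630 + 126 T$ ($Y{\left(A,T \right)} = - 9 \left(- 14 \left(\left(\left(-1 + 5\right) + 1\right) + T\right)\right) = - 9 \left(- 14 \left(\left(4 + 1\right) + T\right)\right) = - 9 \left(- 14 \left(5 + T\right)\right) = - 9 \left(-70 - 14 T\right) = 630 + 126 T$)
$\left(M + Y{\left(1544,j{\left(-26,40 \right)} \right)}\right) \left(2259663 + I\right) = \left(2137634 + \left(630 + 126 \cdot 40 \left(-26\right)\right)\right) \left(2259663 + 1461545\right) = \left(2137634 + \left(630 + 126 \left(-1040\right)\right)\right) 3721208 = \left(2137634 + \left(630 - 131040\right)\right) 3721208 = \left(2137634 - 130410\right) 3721208 = 2007224 \cdot 3721208 = 7469298006592$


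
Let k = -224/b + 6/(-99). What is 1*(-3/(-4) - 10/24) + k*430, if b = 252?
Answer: -40387/99 ≈ -407.95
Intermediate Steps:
k = -94/99 (k = -224/252 + 6/(-99) = -224*1/252 + 6*(-1/99) = -8/9 - 2/33 = -94/99 ≈ -0.94950)
1*(-3/(-4) - 10/24) + k*430 = 1*(-3/(-4) - 10/24) - 94/99*430 = 1*(-3*(-¼) - 10*1/24) - 40420/99 = 1*(¾ - 5/12) - 40420/99 = 1*(⅓) - 40420/99 = ⅓ - 40420/99 = -40387/99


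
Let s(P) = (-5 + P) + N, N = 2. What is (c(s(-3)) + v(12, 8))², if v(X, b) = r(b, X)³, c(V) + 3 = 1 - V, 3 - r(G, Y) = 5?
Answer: 16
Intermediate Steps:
r(G, Y) = -2 (r(G, Y) = 3 - 1*5 = 3 - 5 = -2)
s(P) = -3 + P (s(P) = (-5 + P) + 2 = -3 + P)
c(V) = -2 - V (c(V) = -3 + (1 - V) = -2 - V)
v(X, b) = -8 (v(X, b) = (-2)³ = -8)
(c(s(-3)) + v(12, 8))² = ((-2 - (-3 - 3)) - 8)² = ((-2 - 1*(-6)) - 8)² = ((-2 + 6) - 8)² = (4 - 8)² = (-4)² = 16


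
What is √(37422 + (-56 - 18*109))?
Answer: 2*√8851 ≈ 188.16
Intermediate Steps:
√(37422 + (-56 - 18*109)) = √(37422 + (-56 - 1962)) = √(37422 - 2018) = √35404 = 2*√8851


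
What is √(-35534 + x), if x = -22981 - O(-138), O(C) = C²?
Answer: I*√77559 ≈ 278.49*I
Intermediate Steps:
x = -42025 (x = -22981 - 1*(-138)² = -22981 - 1*19044 = -22981 - 19044 = -42025)
√(-35534 + x) = √(-35534 - 42025) = √(-77559) = I*√77559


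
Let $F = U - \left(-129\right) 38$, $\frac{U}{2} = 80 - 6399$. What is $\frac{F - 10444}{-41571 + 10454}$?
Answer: $\frac{18180}{31117} \approx 0.58425$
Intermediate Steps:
$U = -12638$ ($U = 2 \left(80 - 6399\right) = 2 \left(-6319\right) = -12638$)
$F = -7736$ ($F = -12638 - \left(-129\right) 38 = -12638 - -4902 = -12638 + 4902 = -7736$)
$\frac{F - 10444}{-41571 + 10454} = \frac{-7736 - 10444}{-41571 + 10454} = - \frac{18180}{-31117} = \left(-18180\right) \left(- \frac{1}{31117}\right) = \frac{18180}{31117}$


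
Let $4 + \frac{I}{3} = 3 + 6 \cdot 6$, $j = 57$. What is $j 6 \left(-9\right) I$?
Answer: $-323190$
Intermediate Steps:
$I = 105$ ($I = -12 + 3 \left(3 + 6 \cdot 6\right) = -12 + 3 \left(3 + 36\right) = -12 + 3 \cdot 39 = -12 + 117 = 105$)
$j 6 \left(-9\right) I = 57 \cdot 6 \left(-9\right) 105 = 57 \left(-54\right) 105 = \left(-3078\right) 105 = -323190$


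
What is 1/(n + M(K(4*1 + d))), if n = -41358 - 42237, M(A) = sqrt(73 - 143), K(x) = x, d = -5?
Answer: -16719/1397624819 - I*sqrt(70)/6988124095 ≈ -1.1962e-5 - 1.1973e-9*I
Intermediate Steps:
M(A) = I*sqrt(70) (M(A) = sqrt(-70) = I*sqrt(70))
n = -83595
1/(n + M(K(4*1 + d))) = 1/(-83595 + I*sqrt(70))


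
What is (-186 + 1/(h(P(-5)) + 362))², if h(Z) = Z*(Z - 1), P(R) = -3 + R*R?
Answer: 23489547169/678976 ≈ 34596.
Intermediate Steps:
P(R) = -3 + R²
h(Z) = Z*(-1 + Z)
(-186 + 1/(h(P(-5)) + 362))² = (-186 + 1/((-3 + (-5)²)*(-1 + (-3 + (-5)²)) + 362))² = (-186 + 1/((-3 + 25)*(-1 + (-3 + 25)) + 362))² = (-186 + 1/(22*(-1 + 22) + 362))² = (-186 + 1/(22*21 + 362))² = (-186 + 1/(462 + 362))² = (-186 + 1/824)² = (-153263/824)² = 23489547169/678976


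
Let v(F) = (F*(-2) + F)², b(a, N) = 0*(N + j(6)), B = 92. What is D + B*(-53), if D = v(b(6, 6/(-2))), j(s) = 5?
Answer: -4876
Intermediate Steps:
b(a, N) = 0 (b(a, N) = 0*(N + 5) = 0*(5 + N) = 0)
v(F) = F² (v(F) = (-2*F + F)² = (-F)² = F²)
D = 0 (D = 0² = 0)
D + B*(-53) = 0 + 92*(-53) = 0 - 4876 = -4876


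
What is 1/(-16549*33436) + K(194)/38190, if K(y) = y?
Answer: 42162781/8299985460 ≈ 0.0050799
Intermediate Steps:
1/(-16549*33436) + K(194)/38190 = 1/(-16549*33436) + 194/38190 = -1/16549*1/33436 + 194*(1/38190) = -1/553332364 + 97/19095 = 42162781/8299985460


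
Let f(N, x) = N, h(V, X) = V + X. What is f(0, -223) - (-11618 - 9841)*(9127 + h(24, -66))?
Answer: 194955015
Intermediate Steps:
f(0, -223) - (-11618 - 9841)*(9127 + h(24, -66)) = 0 - (-11618 - 9841)*(9127 + (24 - 66)) = 0 - (-21459)*(9127 - 42) = 0 - (-21459)*9085 = 0 - 1*(-194955015) = 0 + 194955015 = 194955015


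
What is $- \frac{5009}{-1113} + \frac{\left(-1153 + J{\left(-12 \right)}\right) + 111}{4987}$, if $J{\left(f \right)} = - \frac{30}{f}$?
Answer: $\frac{47645839}{11101062} \approx 4.292$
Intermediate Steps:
$- \frac{5009}{-1113} + \frac{\left(-1153 + J{\left(-12 \right)}\right) + 111}{4987} = - \frac{5009}{-1113} + \frac{\left(-1153 - \frac{30}{-12}\right) + 111}{4987} = \left(-5009\right) \left(- \frac{1}{1113}\right) + \left(\left(-1153 - - \frac{5}{2}\right) + 111\right) \frac{1}{4987} = \frac{5009}{1113} + \left(\left(-1153 + \frac{5}{2}\right) + 111\right) \frac{1}{4987} = \frac{5009}{1113} + \left(- \frac{2301}{2} + 111\right) \frac{1}{4987} = \frac{5009}{1113} - \frac{2079}{9974} = \frac{47645839}{11101062}$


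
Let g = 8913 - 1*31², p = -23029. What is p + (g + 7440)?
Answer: -7637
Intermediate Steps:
g = 7952 (g = 8913 - 1*961 = 8913 - 961 = 7952)
p + (g + 7440) = -23029 + (7952 + 7440) = -23029 + 15392 = -7637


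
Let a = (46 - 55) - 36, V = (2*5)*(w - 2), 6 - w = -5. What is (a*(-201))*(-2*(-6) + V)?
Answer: 922590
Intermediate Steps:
w = 11 (w = 6 - 1*(-5) = 6 + 5 = 11)
V = 90 (V = (2*5)*(11 - 2) = 10*9 = 90)
a = -45 (a = -9 - 36 = -45)
(a*(-201))*(-2*(-6) + V) = (-45*(-201))*(-2*(-6) + 90) = 9045*(12 + 90) = 9045*102 = 922590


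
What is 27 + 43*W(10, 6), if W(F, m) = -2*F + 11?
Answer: -360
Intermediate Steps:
W(F, m) = 11 - 2*F
27 + 43*W(10, 6) = 27 + 43*(11 - 2*10) = 27 + 43*(11 - 20) = 27 + 43*(-9) = 27 - 387 = -360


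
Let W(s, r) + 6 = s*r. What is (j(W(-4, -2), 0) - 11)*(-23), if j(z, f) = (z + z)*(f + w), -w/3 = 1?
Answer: 529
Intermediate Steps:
w = -3 (w = -3*1 = -3)
W(s, r) = -6 + r*s (W(s, r) = -6 + s*r = -6 + r*s)
j(z, f) = 2*z*(-3 + f) (j(z, f) = (z + z)*(f - 3) = (2*z)*(-3 + f) = 2*z*(-3 + f))
(j(W(-4, -2), 0) - 11)*(-23) = (2*(-6 - 2*(-4))*(-3 + 0) - 11)*(-23) = (2*(-6 + 8)*(-3) - 11)*(-23) = (2*2*(-3) - 11)*(-23) = (-12 - 11)*(-23) = -23*(-23) = 529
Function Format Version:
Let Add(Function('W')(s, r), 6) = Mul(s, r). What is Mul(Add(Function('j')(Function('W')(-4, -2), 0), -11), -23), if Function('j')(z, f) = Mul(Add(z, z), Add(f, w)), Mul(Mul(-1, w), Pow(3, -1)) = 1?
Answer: 529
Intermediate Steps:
w = -3 (w = Mul(-3, 1) = -3)
Function('W')(s, r) = Add(-6, Mul(r, s)) (Function('W')(s, r) = Add(-6, Mul(s, r)) = Add(-6, Mul(r, s)))
Function('j')(z, f) = Mul(2, z, Add(-3, f)) (Function('j')(z, f) = Mul(Add(z, z), Add(f, -3)) = Mul(Mul(2, z), Add(-3, f)) = Mul(2, z, Add(-3, f)))
Mul(Add(Function('j')(Function('W')(-4, -2), 0), -11), -23) = Mul(Add(Mul(2, Add(-6, Mul(-2, -4)), Add(-3, 0)), -11), -23) = Mul(Add(Mul(2, Add(-6, 8), -3), -11), -23) = Mul(Add(Mul(2, 2, -3), -11), -23) = Mul(Add(-12, -11), -23) = Mul(-23, -23) = 529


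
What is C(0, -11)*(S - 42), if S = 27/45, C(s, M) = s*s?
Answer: 0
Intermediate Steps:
C(s, M) = s²
S = ⅗ (S = 27*(1/45) = ⅗ ≈ 0.60000)
C(0, -11)*(S - 42) = 0²*(⅗ - 42) = 0*(-207/5) = 0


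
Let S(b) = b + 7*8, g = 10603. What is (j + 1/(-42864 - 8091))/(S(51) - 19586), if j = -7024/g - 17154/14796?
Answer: 269697308417/2883585199367790 ≈ 9.3528e-5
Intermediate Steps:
S(b) = 56 + b (S(b) = b + 56 = 56 + b)
j = -15878387/8715666 (j = -7024/10603 - 17154/14796 = -7024*1/10603 - 17154*1/14796 = -7024/10603 - 953/822 = -15878387/8715666 ≈ -1.8218)
(j + 1/(-42864 - 8091))/(S(51) - 19586) = (-15878387/8715666 + 1/(-42864 - 8091))/((56 + 51) - 19586) = (-15878387/8715666 + 1/(-50955))/(107 - 19586) = (-15878387/8715666 - 1/50955)/(-19479) = -269697308417/148035587010*(-1/19479) = 269697308417/2883585199367790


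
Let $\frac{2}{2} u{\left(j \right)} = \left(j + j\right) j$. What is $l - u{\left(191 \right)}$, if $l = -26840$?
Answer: $-99802$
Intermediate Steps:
$u{\left(j \right)} = 2 j^{2}$ ($u{\left(j \right)} = \left(j + j\right) j = 2 j j = 2 j^{2}$)
$l - u{\left(191 \right)} = -26840 - 2 \cdot 191^{2} = -26840 - 2 \cdot 36481 = -26840 - 72962 = -99802$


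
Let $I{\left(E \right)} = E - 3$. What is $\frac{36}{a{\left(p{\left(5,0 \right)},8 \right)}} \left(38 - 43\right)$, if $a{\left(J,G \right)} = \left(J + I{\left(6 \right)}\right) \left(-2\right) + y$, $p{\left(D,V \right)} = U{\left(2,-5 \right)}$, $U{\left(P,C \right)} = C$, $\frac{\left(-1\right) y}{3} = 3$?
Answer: $36$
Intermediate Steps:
$y = -9$ ($y = \left(-3\right) 3 = -9$)
$I{\left(E \right)} = -3 + E$
$p{\left(D,V \right)} = -5$
$a{\left(J,G \right)} = -15 - 2 J$ ($a{\left(J,G \right)} = \left(J + \left(-3 + 6\right)\right) \left(-2\right) - 9 = \left(J + 3\right) \left(-2\right) - 9 = \left(3 + J\right) \left(-2\right) - 9 = \left(-6 - 2 J\right) - 9 = -15 - 2 J$)
$\frac{36}{a{\left(p{\left(5,0 \right)},8 \right)}} \left(38 - 43\right) = \frac{36}{-15 - -10} \left(38 - 43\right) = \frac{36}{-15 + 10} \left(-5\right) = \frac{36}{-5} \left(-5\right) = 36 \left(- \frac{1}{5}\right) \left(-5\right) = \left(- \frac{36}{5}\right) \left(-5\right) = 36$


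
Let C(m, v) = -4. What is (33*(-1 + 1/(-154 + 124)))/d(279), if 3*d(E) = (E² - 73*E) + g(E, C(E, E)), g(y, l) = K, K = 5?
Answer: -1023/574790 ≈ -0.0017798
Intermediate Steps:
g(y, l) = 5
d(E) = 5/3 - 73*E/3 + E²/3 (d(E) = ((E² - 73*E) + 5)/3 = (5 + E² - 73*E)/3 = 5/3 - 73*E/3 + E²/3)
(33*(-1 + 1/(-154 + 124)))/d(279) = (33*(-1 + 1/(-154 + 124)))/(5/3 - 73/3*279 + (⅓)*279²) = (33*(-1 + 1/(-30)))/(5/3 - 6789 + (⅓)*77841) = (33*(-1 - 1/30))/(5/3 - 6789 + 25947) = (33*(-31/30))/(57479/3) = -341/10*3/57479 = -1023/574790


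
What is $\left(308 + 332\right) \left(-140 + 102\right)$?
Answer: $-24320$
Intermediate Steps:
$\left(308 + 332\right) \left(-140 + 102\right) = 640 \left(-38\right) = -24320$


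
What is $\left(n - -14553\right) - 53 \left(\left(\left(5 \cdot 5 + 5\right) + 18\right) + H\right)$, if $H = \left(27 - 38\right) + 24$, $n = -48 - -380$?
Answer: $11652$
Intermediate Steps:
$n = 332$ ($n = -48 + 380 = 332$)
$H = 13$ ($H = -11 + 24 = 13$)
$\left(n - -14553\right) - 53 \left(\left(\left(5 \cdot 5 + 5\right) + 18\right) + H\right) = \left(332 - -14553\right) - 53 \left(\left(\left(5 \cdot 5 + 5\right) + 18\right) + 13\right) = \left(332 + 14553\right) - 53 \left(\left(\left(25 + 5\right) + 18\right) + 13\right) = 14885 - 53 \left(\left(30 + 18\right) + 13\right) = 14885 - 53 \left(48 + 13\right) = 14885 - 53 \cdot 61 = 14885 - 3233 = 11652$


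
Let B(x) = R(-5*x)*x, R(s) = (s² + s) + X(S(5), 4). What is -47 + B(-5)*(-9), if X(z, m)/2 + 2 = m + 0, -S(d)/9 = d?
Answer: 29383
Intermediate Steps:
S(d) = -9*d
X(z, m) = -4 + 2*m (X(z, m) = -4 + 2*(m + 0) = -4 + 2*m)
R(s) = 4 + s + s² (R(s) = (s² + s) + (-4 + 2*4) = (s + s²) + (-4 + 8) = (s + s²) + 4 = 4 + s + s²)
B(x) = x*(4 - 5*x + 25*x²) (B(x) = (4 - 5*x + (-5*x)²)*x = (4 - 5*x + 25*x²)*x = x*(4 - 5*x + 25*x²))
-47 + B(-5)*(-9) = -47 - 5*(4 - 5*(-5) + 25*(-5)²)*(-9) = -47 - 5*(4 + 25 + 25*25)*(-9) = -47 - 5*(4 + 25 + 625)*(-9) = -47 - 5*654*(-9) = -47 - 3270*(-9) = -47 + 29430 = 29383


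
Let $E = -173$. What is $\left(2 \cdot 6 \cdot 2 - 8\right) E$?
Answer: $-2768$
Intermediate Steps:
$\left(2 \cdot 6 \cdot 2 - 8\right) E = \left(2 \cdot 6 \cdot 2 - 8\right) \left(-173\right) = \left(12 \cdot 2 - 8\right) \left(-173\right) = \left(24 - 8\right) \left(-173\right) = 16 \left(-173\right) = -2768$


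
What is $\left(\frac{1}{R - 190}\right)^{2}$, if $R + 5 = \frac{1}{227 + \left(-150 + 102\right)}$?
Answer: $\frac{32041}{1218289216} \approx 2.63 \cdot 10^{-5}$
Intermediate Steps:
$R = - \frac{894}{179}$ ($R = -5 + \frac{1}{227 + \left(-150 + 102\right)} = -5 + \frac{1}{227 - 48} = -5 + \frac{1}{179} = - \frac{894}{179} \approx -4.9944$)
$\left(\frac{1}{R - 190}\right)^{2} = \left(\frac{1}{- \frac{894}{179} - 190}\right)^{2} = \left(\frac{1}{- \frac{34904}{179}}\right)^{2} = \left(- \frac{179}{34904}\right)^{2} = \frac{32041}{1218289216}$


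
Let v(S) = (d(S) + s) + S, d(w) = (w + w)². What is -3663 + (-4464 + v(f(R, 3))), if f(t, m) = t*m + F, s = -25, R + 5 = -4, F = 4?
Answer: -6059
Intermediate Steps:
R = -9 (R = -5 - 4 = -9)
d(w) = 4*w² (d(w) = (2*w)² = 4*w²)
f(t, m) = 4 + m*t (f(t, m) = t*m + 4 = m*t + 4 = 4 + m*t)
v(S) = -25 + S + 4*S² (v(S) = (4*S² - 25) + S = (-25 + 4*S²) + S = -25 + S + 4*S²)
-3663 + (-4464 + v(f(R, 3))) = -3663 + (-4464 + (-25 + (4 + 3*(-9)) + 4*(4 + 3*(-9))²)) = -3663 + (-4464 + (-25 + (4 - 27) + 4*(4 - 27)²)) = -3663 + (-4464 + (-25 - 23 + 4*(-23)²)) = -3663 + (-4464 + (-25 - 23 + 4*529)) = -3663 + (-4464 + (-25 - 23 + 2116)) = -3663 + (-4464 + 2068) = -3663 - 2396 = -6059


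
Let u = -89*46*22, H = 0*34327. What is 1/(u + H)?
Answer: -1/90068 ≈ -1.1103e-5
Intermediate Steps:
H = 0
u = -90068 (u = -4094*22 = -90068)
1/(u + H) = 1/(-90068 + 0) = 1/(-90068) = -1/90068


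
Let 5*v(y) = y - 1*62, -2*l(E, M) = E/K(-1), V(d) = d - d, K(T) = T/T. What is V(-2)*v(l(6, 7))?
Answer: 0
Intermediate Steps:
K(T) = 1
V(d) = 0
l(E, M) = -E/2 (l(E, M) = -E/(2*1) = -E/2)
v(y) = -62/5 + y/5 (v(y) = (y - 1*62)/5 = (y - 62)/5 = (-62 + y)/5 = -62/5 + y/5)
V(-2)*v(l(6, 7)) = 0*(-62/5 + (-1/2*6)/5) = 0*(-62/5 + (1/5)*(-3)) = 0*(-62/5 - 3/5) = 0*(-13) = 0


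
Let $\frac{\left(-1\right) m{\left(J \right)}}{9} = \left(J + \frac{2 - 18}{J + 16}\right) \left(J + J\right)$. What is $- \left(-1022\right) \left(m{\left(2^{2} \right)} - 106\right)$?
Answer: $- \frac{1719004}{5} \approx -3.438 \cdot 10^{5}$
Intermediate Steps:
$m{\left(J \right)} = - 18 J \left(J - \frac{16}{16 + J}\right)$ ($m{\left(J \right)} = - 9 \left(J + \frac{2 - 18}{J + 16}\right) \left(J + J\right) = - 9 \left(J - \frac{16}{16 + J}\right) 2 J = - 9 \cdot 2 J \left(J - \frac{16}{16 + J}\right) = - 18 J \left(J - \frac{16}{16 + J}\right)$)
$- \left(-1022\right) \left(m{\left(2^{2} \right)} - 106\right) = - \left(-1022\right) \left(\frac{18 \cdot 2^{2} \left(16 - \left(2^{2}\right)^{2} - 16 \cdot 2^{2}\right)}{16 + 2^{2}} - 106\right) = - \left(-1022\right) \left(18 \cdot 4 \frac{1}{16 + 4} \left(16 - 4^{2} - 64\right) - 106\right) = - \left(-1022\right) \left(18 \cdot 4 \cdot \frac{1}{20} \left(16 - 16 - 64\right) - 106\right) = - \left(-1022\right) \left(18 \cdot 4 \cdot \frac{1}{20} \left(-64\right) - 106\right) = - \left(-1022\right) \left(- \frac{1152}{5} - 106\right) = - \frac{\left(-1022\right) \left(-1682\right)}{5} = \left(-1\right) \frac{1719004}{5} = - \frac{1719004}{5}$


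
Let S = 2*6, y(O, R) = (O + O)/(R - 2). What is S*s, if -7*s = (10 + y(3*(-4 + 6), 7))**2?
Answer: -46128/175 ≈ -263.59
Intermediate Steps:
y(O, R) = 2*O/(-2 + R) (y(O, R) = (2*O)/(-2 + R) = 2*O/(-2 + R))
S = 12
s = -3844/175 (s = -(10 + 2*(3*(-4 + 6))/(-2 + 7))**2/7 = -(10 + 2*(3*2)/5)**2/7 = -(10 + 2*6*(1/5))**2/7 = -(10 + 12/5)**2/7 = -(62/5)**2/7 = -1/7*3844/25 = -3844/175 ≈ -21.966)
S*s = 12*(-3844/175) = -46128/175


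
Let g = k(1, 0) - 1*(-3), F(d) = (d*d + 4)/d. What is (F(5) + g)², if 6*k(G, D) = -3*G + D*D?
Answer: 6889/100 ≈ 68.890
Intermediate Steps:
k(G, D) = -G/2 + D²/6 (k(G, D) = (-3*G + D*D)/6 = (-3*G + D²)/6 = (D² - 3*G)/6 = -G/2 + D²/6)
F(d) = (4 + d²)/d (F(d) = (d² + 4)/d = (4 + d²)/d)
g = 5/2 (g = (-½*1 + (⅙)*0²) - 1*(-3) = (-½ + (⅙)*0) + 3 = (-½ + 0) + 3 = -½ + 3 = 5/2 ≈ 2.5000)
(F(5) + g)² = ((5 + 4/5) + 5/2)² = ((5 + 4*(⅕)) + 5/2)² = ((5 + ⅘) + 5/2)² = (29/5 + 5/2)² = (83/10)² = 6889/100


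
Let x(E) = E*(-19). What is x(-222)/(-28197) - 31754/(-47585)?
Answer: 231551336/447251415 ≈ 0.51772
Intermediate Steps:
x(E) = -19*E
x(-222)/(-28197) - 31754/(-47585) = -19*(-222)/(-28197) - 31754/(-47585) = 4218*(-1/28197) - 31754*(-1/47585) = -1406/9399 + 31754/47585 = 231551336/447251415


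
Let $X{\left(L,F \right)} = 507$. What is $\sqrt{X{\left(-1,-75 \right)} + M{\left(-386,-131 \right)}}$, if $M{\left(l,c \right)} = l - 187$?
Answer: $i \sqrt{66} \approx 8.124 i$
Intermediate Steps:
$M{\left(l,c \right)} = -187 + l$
$\sqrt{X{\left(-1,-75 \right)} + M{\left(-386,-131 \right)}} = \sqrt{507 - 573} = \sqrt{-66} = i \sqrt{66}$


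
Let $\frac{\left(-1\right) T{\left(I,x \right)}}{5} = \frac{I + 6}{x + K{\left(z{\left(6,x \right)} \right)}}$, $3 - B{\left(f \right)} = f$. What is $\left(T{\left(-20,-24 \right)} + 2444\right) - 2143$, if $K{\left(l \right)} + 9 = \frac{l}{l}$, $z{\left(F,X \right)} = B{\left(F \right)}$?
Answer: $\frac{4781}{16} \approx 298.81$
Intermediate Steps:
$B{\left(f \right)} = 3 - f$
$z{\left(F,X \right)} = 3 - F$
$K{\left(l \right)} = -8$ ($K{\left(l \right)} = -9 + \frac{l}{l} = -9 + 1 = -8$)
$T{\left(I,x \right)} = - \frac{5 \left(6 + I\right)}{-8 + x}$ ($T{\left(I,x \right)} = - 5 \frac{I + 6}{x - 8} = - 5 \frac{6 + I}{-8 + x} = - \frac{5 \left(6 + I\right)}{-8 + x}$)
$\left(T{\left(-20,-24 \right)} + 2444\right) - 2143 = \left(\frac{5 \left(-6 - -20\right)}{-8 - 24} + 2444\right) - 2143 = \left(\frac{5 \left(-6 + 20\right)}{-32} + 2444\right) - 2143 = \left(5 \left(- \frac{1}{32}\right) 14 + 2444\right) - 2143 = \left(- \frac{35}{16} + 2444\right) - 2143 = \frac{39069}{16} - 2143 = \frac{4781}{16}$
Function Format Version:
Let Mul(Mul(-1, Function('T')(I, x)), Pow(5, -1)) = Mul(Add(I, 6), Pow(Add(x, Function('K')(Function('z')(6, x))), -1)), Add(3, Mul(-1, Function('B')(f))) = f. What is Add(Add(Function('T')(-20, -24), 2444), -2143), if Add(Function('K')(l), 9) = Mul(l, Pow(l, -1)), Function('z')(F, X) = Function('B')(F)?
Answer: Rational(4781, 16) ≈ 298.81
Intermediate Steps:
Function('B')(f) = Add(3, Mul(-1, f))
Function('z')(F, X) = Add(3, Mul(-1, F))
Function('K')(l) = -8 (Function('K')(l) = Add(-9, Mul(l, Pow(l, -1))) = Add(-9, 1) = -8)
Function('T')(I, x) = Mul(-5, Pow(Add(-8, x), -1), Add(6, I)) (Function('T')(I, x) = Mul(-5, Mul(Add(I, 6), Pow(Add(x, -8), -1))) = Mul(-5, Mul(Add(6, I), Pow(Add(-8, x), -1))) = Mul(-5, Mul(Pow(Add(-8, x), -1), Add(6, I))) = Mul(-5, Pow(Add(-8, x), -1), Add(6, I)))
Add(Add(Function('T')(-20, -24), 2444), -2143) = Add(Add(Mul(5, Pow(Add(-8, -24), -1), Add(-6, Mul(-1, -20))), 2444), -2143) = Add(Add(Mul(5, Pow(-32, -1), Add(-6, 20)), 2444), -2143) = Add(Add(Mul(5, Rational(-1, 32), 14), 2444), -2143) = Add(Add(Rational(-35, 16), 2444), -2143) = Add(Rational(39069, 16), -2143) = Rational(4781, 16)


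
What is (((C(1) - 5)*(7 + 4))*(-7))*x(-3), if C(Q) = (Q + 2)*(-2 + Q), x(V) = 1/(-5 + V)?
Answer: -77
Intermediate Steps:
C(Q) = (-2 + Q)*(2 + Q) (C(Q) = (2 + Q)*(-2 + Q) = (-2 + Q)*(2 + Q))
(((C(1) - 5)*(7 + 4))*(-7))*x(-3) = ((((-4 + 1**2) - 5)*(7 + 4))*(-7))/(-5 - 3) = ((((-4 + 1) - 5)*11)*(-7))/(-8) = (((-3 - 5)*11)*(-7))*(-1/8) = (-8*11*(-7))*(-1/8) = -88*(-7)*(-1/8) = 616*(-1/8) = -77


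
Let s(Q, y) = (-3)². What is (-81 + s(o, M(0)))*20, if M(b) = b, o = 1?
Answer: -1440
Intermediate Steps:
s(Q, y) = 9
(-81 + s(o, M(0)))*20 = (-81 + 9)*20 = -72*20 = -1440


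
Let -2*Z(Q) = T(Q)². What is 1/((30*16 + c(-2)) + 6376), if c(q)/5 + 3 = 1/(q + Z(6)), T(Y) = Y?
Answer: 4/27363 ≈ 0.00014618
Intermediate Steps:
Z(Q) = -Q²/2
c(q) = -15 + 5/(-18 + q) (c(q) = -15 + 5/(q - ½*6²) = -15 + 5/(q - ½*36) = -15 + 5/(q - 18) = -15 + 5/(-18 + q))
1/((30*16 + c(-2)) + 6376) = 1/((30*16 + 5*(55 - 3*(-2))/(-18 - 2)) + 6376) = 1/((480 + 5*(55 + 6)/(-20)) + 6376) = 1/((480 + 5*(-1/20)*61) + 6376) = 1/((480 - 61/4) + 6376) = 1/(1859/4 + 6376) = 1/(27363/4) = 4/27363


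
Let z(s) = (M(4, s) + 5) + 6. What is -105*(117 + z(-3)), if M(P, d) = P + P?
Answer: -14280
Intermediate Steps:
M(P, d) = 2*P
z(s) = 19 (z(s) = (2*4 + 5) + 6 = (8 + 5) + 6 = 13 + 6 = 19)
-105*(117 + z(-3)) = -105*(117 + 19) = -105*136 = -14280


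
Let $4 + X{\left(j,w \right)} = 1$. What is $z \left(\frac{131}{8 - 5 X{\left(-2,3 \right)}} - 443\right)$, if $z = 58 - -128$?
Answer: $- \frac{1870788}{23} \approx -81339.0$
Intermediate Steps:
$X{\left(j,w \right)} = -3$ ($X{\left(j,w \right)} = -4 + 1 = -3$)
$z = 186$ ($z = 58 + 128 = 186$)
$z \left(\frac{131}{8 - 5 X{\left(-2,3 \right)}} - 443\right) = 186 \left(\frac{131}{8 - -15} - 443\right) = 186 \left(\frac{131}{8 + 15} - 443\right) = 186 \left(\frac{131}{23} - 443\right) = 186 \left(- \frac{10058}{23}\right) = - \frac{1870788}{23}$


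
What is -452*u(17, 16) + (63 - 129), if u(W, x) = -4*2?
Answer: 3550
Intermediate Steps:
u(W, x) = -8
-452*u(17, 16) + (63 - 129) = -452*(-8) + (63 - 129) = 3616 - 66 = 3550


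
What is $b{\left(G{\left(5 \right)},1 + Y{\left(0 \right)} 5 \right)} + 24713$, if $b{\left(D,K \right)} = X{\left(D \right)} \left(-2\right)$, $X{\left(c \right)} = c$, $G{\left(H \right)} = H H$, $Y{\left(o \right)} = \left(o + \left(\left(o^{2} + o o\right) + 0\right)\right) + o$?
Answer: $24663$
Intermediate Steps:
$Y{\left(o \right)} = 2 o + 2 o^{2}$ ($Y{\left(o \right)} = \left(o + \left(\left(o^{2} + o^{2}\right) + 0\right)\right) + o = \left(o + \left(2 o^{2} + 0\right)\right) + o = \left(o + 2 o^{2}\right) + o = 2 o + 2 o^{2}$)
$G{\left(H \right)} = H^{2}$
$b{\left(D,K \right)} = - 2 D$ ($b{\left(D,K \right)} = D \left(-2\right) = - 2 D$)
$b{\left(G{\left(5 \right)},1 + Y{\left(0 \right)} 5 \right)} + 24713 = - 2 \cdot 5^{2} + 24713 = \left(-2\right) 25 + 24713 = -50 + 24713 = 24663$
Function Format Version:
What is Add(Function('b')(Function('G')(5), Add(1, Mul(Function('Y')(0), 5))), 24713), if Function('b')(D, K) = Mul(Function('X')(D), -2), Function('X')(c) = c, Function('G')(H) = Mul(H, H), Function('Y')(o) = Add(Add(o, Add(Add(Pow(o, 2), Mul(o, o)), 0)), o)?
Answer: 24663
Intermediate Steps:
Function('Y')(o) = Add(Mul(2, o), Mul(2, Pow(o, 2))) (Function('Y')(o) = Add(Add(o, Add(Add(Pow(o, 2), Pow(o, 2)), 0)), o) = Add(Add(o, Add(Mul(2, Pow(o, 2)), 0)), o) = Add(Add(o, Mul(2, Pow(o, 2))), o) = Add(Mul(2, o), Mul(2, Pow(o, 2))))
Function('G')(H) = Pow(H, 2)
Function('b')(D, K) = Mul(-2, D) (Function('b')(D, K) = Mul(D, -2) = Mul(-2, D))
Add(Function('b')(Function('G')(5), Add(1, Mul(Function('Y')(0), 5))), 24713) = Add(Mul(-2, Pow(5, 2)), 24713) = Add(Mul(-2, 25), 24713) = Add(-50, 24713) = 24663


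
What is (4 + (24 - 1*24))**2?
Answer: 16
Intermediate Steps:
(4 + (24 - 1*24))**2 = (4 + (24 - 24))**2 = (4 + 0)**2 = 4**2 = 16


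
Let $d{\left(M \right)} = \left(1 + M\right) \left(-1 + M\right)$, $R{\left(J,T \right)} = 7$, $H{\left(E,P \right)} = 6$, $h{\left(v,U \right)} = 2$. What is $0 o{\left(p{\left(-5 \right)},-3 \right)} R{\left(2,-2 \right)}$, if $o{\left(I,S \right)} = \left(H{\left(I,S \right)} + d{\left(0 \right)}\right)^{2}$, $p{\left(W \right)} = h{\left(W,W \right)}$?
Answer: $0$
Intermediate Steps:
$p{\left(W \right)} = 2$
$o{\left(I,S \right)} = 25$ ($o{\left(I,S \right)} = \left(6 - \left(1 - 0^{2}\right)\right)^{2} = \left(6 + \left(-1 + 0\right)\right)^{2} = \left(6 - 1\right)^{2} = 5^{2} = 25$)
$0 o{\left(p{\left(-5 \right)},-3 \right)} R{\left(2,-2 \right)} = 0 \cdot 25 \cdot 7 = 0 \cdot 7 = 0$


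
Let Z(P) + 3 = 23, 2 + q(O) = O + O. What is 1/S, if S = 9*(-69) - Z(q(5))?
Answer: -1/641 ≈ -0.0015601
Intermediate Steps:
q(O) = -2 + 2*O (q(O) = -2 + (O + O) = -2 + 2*O)
Z(P) = 20 (Z(P) = -3 + 23 = 20)
S = -641 (S = 9*(-69) - 1*20 = -621 - 20 = -641)
1/S = 1/(-641) = -1/641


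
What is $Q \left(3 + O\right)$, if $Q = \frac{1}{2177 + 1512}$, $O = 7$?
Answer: $\frac{10}{3689} \approx 0.0027108$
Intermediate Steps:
$Q = \frac{1}{3689} \approx 0.00027108$
$Q \left(3 + O\right) = \frac{3 + 7}{3689} = \frac{1}{3689} \cdot 10 = \frac{10}{3689}$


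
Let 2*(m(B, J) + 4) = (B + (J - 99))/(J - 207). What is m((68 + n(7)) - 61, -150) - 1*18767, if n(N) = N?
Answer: -13402259/714 ≈ -18771.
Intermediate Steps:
m(B, J) = -4 + (-99 + B + J)/(2*(-207 + J)) (m(B, J) = -4 + ((B + (J - 99))/(J - 207))/2 = -4 + ((B + (-99 + J))/(-207 + J))/2 = -4 + ((-99 + B + J)/(-207 + J))/2 = -4 + (-99 + B + J)/(2*(-207 + J)))
m((68 + n(7)) - 61, -150) - 1*18767 = (1557 + ((68 + 7) - 61) - 7*(-150))/(2*(-207 - 150)) - 1*18767 = (½)*(1557 + (75 - 61) + 1050)/(-357) - 18767 = (½)*(-1/357)*(1557 + 14 + 1050) - 18767 = (½)*(-1/357)*2621 - 18767 = -2621/714 - 18767 = -13402259/714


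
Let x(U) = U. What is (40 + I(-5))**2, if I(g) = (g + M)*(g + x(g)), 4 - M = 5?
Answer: 10000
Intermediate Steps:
M = -1 (M = 4 - 1*5 = 4 - 5 = -1)
I(g) = 2*g*(-1 + g) (I(g) = (g - 1)*(g + g) = (-1 + g)*(2*g) = 2*g*(-1 + g))
(40 + I(-5))**2 = (40 + 2*(-5)*(-1 - 5))**2 = (40 + 2*(-5)*(-6))**2 = (40 + 60)**2 = 100**2 = 10000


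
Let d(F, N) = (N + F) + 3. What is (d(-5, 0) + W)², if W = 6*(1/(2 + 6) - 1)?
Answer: 841/16 ≈ 52.563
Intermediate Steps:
d(F, N) = 3 + F + N (d(F, N) = (F + N) + 3 = 3 + F + N)
W = -21/4 (W = 6*(1/8 - 1) = 6*(⅛ - 1) = 6*(-7/8) = -21/4 ≈ -5.2500)
(d(-5, 0) + W)² = ((3 - 5 + 0) - 21/4)² = (-2 - 21/4)² = (-29/4)² = 841/16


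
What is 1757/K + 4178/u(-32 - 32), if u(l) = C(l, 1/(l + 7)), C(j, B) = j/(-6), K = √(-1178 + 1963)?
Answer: 6267/16 + 1757*√785/785 ≈ 454.40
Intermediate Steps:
K = √785 ≈ 28.018
C(j, B) = -j/6 (C(j, B) = j*(-⅙) = -j/6)
u(l) = -l/6
1757/K + 4178/u(-32 - 32) = 1757/(√785) + 4178/((-(-32 - 32)/6)) = 1757*(√785/785) + 4178/((-⅙*(-64))) = 1757*√785/785 + 4178/(32/3) = 1757*√785/785 + 4178*(3/32) = 1757*√785/785 + 6267/16 = 6267/16 + 1757*√785/785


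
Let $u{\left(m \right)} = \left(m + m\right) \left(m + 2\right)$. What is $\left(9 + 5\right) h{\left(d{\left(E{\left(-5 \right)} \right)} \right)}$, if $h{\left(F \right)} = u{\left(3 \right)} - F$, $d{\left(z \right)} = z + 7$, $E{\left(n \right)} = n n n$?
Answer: $2072$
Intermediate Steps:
$u{\left(m \right)} = 2 m \left(2 + m\right)$
$E{\left(n \right)} = n^{3}$ ($E{\left(n \right)} = n^{2} n = n^{3}$)
$d{\left(z \right)} = 7 + z$
$h{\left(F \right)} = 30 - F$ ($h{\left(F \right)} = 2 \cdot 3 \left(2 + 3\right) - F = 2 \cdot 3 \cdot 5 - F = 30 - F$)
$\left(9 + 5\right) h{\left(d{\left(E{\left(-5 \right)} \right)} \right)} = \left(9 + 5\right) \left(30 - \left(7 + \left(-5\right)^{3}\right)\right) = 14 \left(30 - \left(7 - 125\right)\right) = 14 \left(30 - -118\right) = 14 \left(30 + 118\right) = 14 \cdot 148 = 2072$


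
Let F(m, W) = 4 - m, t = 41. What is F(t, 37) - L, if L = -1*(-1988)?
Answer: -2025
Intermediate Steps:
L = 1988
F(t, 37) - L = (4 - 1*41) - 1*1988 = (4 - 41) - 1988 = -37 - 1988 = -2025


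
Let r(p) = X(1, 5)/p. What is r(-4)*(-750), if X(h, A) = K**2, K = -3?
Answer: 3375/2 ≈ 1687.5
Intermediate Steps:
X(h, A) = 9 (X(h, A) = (-3)**2 = 9)
r(p) = 9/p
r(-4)*(-750) = (9/(-4))*(-750) = (9*(-1/4))*(-750) = -9/4*(-750) = 3375/2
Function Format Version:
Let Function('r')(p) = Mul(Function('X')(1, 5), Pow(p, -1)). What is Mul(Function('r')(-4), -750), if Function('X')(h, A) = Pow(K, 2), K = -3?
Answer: Rational(3375, 2) ≈ 1687.5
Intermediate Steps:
Function('X')(h, A) = 9 (Function('X')(h, A) = Pow(-3, 2) = 9)
Function('r')(p) = Mul(9, Pow(p, -1))
Mul(Function('r')(-4), -750) = Mul(Mul(9, Pow(-4, -1)), -750) = Mul(Mul(9, Rational(-1, 4)), -750) = Mul(Rational(-9, 4), -750) = Rational(3375, 2)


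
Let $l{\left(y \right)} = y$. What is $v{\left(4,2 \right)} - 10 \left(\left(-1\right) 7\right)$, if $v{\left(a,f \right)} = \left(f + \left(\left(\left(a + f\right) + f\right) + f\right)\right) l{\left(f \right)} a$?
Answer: $166$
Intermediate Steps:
$v{\left(a,f \right)} = a f \left(a + 4 f\right)$ ($v{\left(a,f \right)} = \left(f + \left(\left(\left(a + f\right) + f\right) + f\right)\right) f a = \left(f + \left(\left(a + 2 f\right) + f\right)\right) f a = \left(f + \left(a + 3 f\right)\right) f a = \left(a + 4 f\right) f a = f \left(a + 4 f\right) a = a f \left(a + 4 f\right)$)
$v{\left(4,2 \right)} - 10 \left(\left(-1\right) 7\right) = 4 \cdot 2 \left(4 + 4 \cdot 2\right) - 10 \left(\left(-1\right) 7\right) = 4 \cdot 2 \left(4 + 8\right) - -70 = 4 \cdot 2 \cdot 12 + 70 = 96 + 70 = 166$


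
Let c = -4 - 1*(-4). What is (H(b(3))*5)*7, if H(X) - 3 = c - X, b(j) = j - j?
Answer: 105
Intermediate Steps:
b(j) = 0
c = 0 (c = -4 + 4 = 0)
H(X) = 3 - X (H(X) = 3 + (0 - X) = 3 - X)
(H(b(3))*5)*7 = ((3 - 1*0)*5)*7 = ((3 + 0)*5)*7 = (3*5)*7 = 15*7 = 105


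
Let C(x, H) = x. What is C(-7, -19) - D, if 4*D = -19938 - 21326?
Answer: 10309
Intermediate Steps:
D = -10316 (D = (-19938 - 21326)/4 = (1/4)*(-41264) = -10316)
C(-7, -19) - D = -7 - 1*(-10316) = -7 + 10316 = 10309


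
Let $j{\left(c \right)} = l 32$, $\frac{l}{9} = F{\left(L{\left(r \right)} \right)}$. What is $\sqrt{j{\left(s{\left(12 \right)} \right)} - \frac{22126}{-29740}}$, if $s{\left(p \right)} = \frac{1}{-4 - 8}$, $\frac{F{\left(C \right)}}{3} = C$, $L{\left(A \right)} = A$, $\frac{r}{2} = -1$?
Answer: $\frac{17 i \sqrt{1321541510}}{14870} \approx 41.56 i$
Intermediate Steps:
$r = -2$ ($r = 2 \left(-1\right) = -2$)
$F{\left(C \right)} = 3 C$
$l = -54$ ($l = 9 \cdot 3 \left(-2\right) = 9 \left(-6\right) = -54$)
$s{\left(p \right)} = - \frac{1}{12}$ ($s{\left(p \right)} = \frac{1}{-12} = - \frac{1}{12}$)
$j{\left(c \right)} = -1728$ ($j{\left(c \right)} = \left(-54\right) 32 = -1728$)
$\sqrt{j{\left(s{\left(12 \right)} \right)} - \frac{22126}{-29740}} = \sqrt{-1728 - \frac{22126}{-29740}} = \sqrt{-1728 - - \frac{11063}{14870}} = \sqrt{-1728 + \frac{11063}{14870}} = \sqrt{- \frac{25684297}{14870}} = \frac{17 i \sqrt{1321541510}}{14870}$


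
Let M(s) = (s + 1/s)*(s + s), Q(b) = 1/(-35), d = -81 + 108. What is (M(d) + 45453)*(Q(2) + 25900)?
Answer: 42526587587/35 ≈ 1.2150e+9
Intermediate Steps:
d = 27
Q(b) = -1/35
M(s) = 2*s*(s + 1/s) (M(s) = (s + 1/s)*(2*s) = 2*s*(s + 1/s))
(M(d) + 45453)*(Q(2) + 25900) = ((2 + 2*27**2) + 45453)*(-1/35 + 25900) = ((2 + 2*729) + 45453)*(906499/35) = ((2 + 1458) + 45453)*(906499/35) = (1460 + 45453)*(906499/35) = 46913*(906499/35) = 42526587587/35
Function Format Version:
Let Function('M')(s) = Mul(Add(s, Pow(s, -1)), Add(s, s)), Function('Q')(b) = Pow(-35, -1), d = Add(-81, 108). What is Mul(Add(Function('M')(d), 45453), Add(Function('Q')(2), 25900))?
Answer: Rational(42526587587, 35) ≈ 1.2150e+9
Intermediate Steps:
d = 27
Function('Q')(b) = Rational(-1, 35)
Function('M')(s) = Mul(2, s, Add(s, Pow(s, -1))) (Function('M')(s) = Mul(Add(s, Pow(s, -1)), Mul(2, s)) = Mul(2, s, Add(s, Pow(s, -1))))
Mul(Add(Function('M')(d), 45453), Add(Function('Q')(2), 25900)) = Mul(Add(Add(2, Mul(2, Pow(27, 2))), 45453), Add(Rational(-1, 35), 25900)) = Mul(Add(Add(2, Mul(2, 729)), 45453), Rational(906499, 35)) = Mul(Add(Add(2, 1458), 45453), Rational(906499, 35)) = Mul(Add(1460, 45453), Rational(906499, 35)) = Mul(46913, Rational(906499, 35)) = Rational(42526587587, 35)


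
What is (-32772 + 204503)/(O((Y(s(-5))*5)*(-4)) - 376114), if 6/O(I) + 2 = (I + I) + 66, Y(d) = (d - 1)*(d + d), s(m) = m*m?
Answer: -4116048608/9014700355 ≈ -0.45659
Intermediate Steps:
s(m) = m²
Y(d) = 2*d*(-1 + d) (Y(d) = (-1 + d)*(2*d) = 2*d*(-1 + d))
O(I) = 6/(64 + 2*I) (O(I) = 6/(-2 + ((I + I) + 66)) = 6/(-2 + (2*I + 66)) = 6/(-2 + (66 + 2*I)) = 6/(64 + 2*I))
(-32772 + 204503)/(O((Y(s(-5))*5)*(-4)) - 376114) = (-32772 + 204503)/(3/(32 + ((2*(-5)²*(-1 + (-5)²))*5)*(-4)) - 376114) = 171731/(3/(32 + ((2*25*(-1 + 25))*5)*(-4)) - 376114) = 171731/(3/(32 + ((2*25*24)*5)*(-4)) - 376114) = 171731/(3/(32 + (1200*5)*(-4)) - 376114) = 171731/(3/(32 + 6000*(-4)) - 376114) = 171731/(3/(32 - 24000) - 376114) = 171731/(3/(-23968) - 376114) = 171731/(3*(-1/23968) - 376114) = 171731/(-3/23968 - 376114) = 171731/(-9014700355/23968) = 171731*(-23968/9014700355) = -4116048608/9014700355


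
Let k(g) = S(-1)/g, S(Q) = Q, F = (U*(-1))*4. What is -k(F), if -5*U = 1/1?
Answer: 5/4 ≈ 1.2500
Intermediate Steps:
U = -1/5 (U = -1/(5*1) = -1/5 ≈ -0.20000)
F = 4/5 (F = -1/5*(-1)*4 = (1/5)*4 = 4/5 ≈ 0.80000)
k(g) = -1/g
-k(F) = -(-1)/4/5 = -(-1)*5/4 = -1*(-5/4) = 5/4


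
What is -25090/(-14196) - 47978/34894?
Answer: 3738361/9526062 ≈ 0.39244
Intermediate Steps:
-25090/(-14196) - 47978/34894 = -25090*(-1/14196) - 47978*1/34894 = 965/546 - 23989/17447 = 3738361/9526062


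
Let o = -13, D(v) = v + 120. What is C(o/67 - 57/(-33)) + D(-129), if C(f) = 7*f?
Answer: 1277/737 ≈ 1.7327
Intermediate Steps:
D(v) = 120 + v
C(o/67 - 57/(-33)) + D(-129) = 7*(-13/67 - 57/(-33)) + (120 - 129) = 7*(-13*1/67 - 57*(-1/33)) - 9 = 7*(-13/67 + 19/11) - 9 = 7*(1130/737) - 9 = 7910/737 - 9 = 1277/737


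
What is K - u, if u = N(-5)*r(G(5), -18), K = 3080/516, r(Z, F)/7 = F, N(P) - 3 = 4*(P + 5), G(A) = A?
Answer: 49532/129 ≈ 383.97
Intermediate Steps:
N(P) = 23 + 4*P (N(P) = 3 + 4*(P + 5) = 3 + 4*(5 + P) = 3 + (20 + 4*P) = 23 + 4*P)
r(Z, F) = 7*F
K = 770/129 (K = 3080*(1/516) = 770/129 ≈ 5.9690)
u = -378 (u = (23 + 4*(-5))*(7*(-18)) = (23 - 20)*(-126) = 3*(-126) = -378)
K - u = 770/129 - 1*(-378) = 770/129 + 378 = 49532/129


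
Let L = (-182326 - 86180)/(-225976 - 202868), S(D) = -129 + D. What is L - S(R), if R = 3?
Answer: 9050475/71474 ≈ 126.63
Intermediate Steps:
L = 44751/71474 (L = -268506/(-428844) = -268506*(-1/428844) = 44751/71474 ≈ 0.62612)
L - S(R) = 44751/71474 - (-129 + 3) = 44751/71474 - 1*(-126) = 44751/71474 + 126 = 9050475/71474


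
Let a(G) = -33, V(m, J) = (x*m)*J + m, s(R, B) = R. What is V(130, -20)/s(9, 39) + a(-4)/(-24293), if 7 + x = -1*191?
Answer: 12509194787/218637 ≈ 57214.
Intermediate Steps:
x = -198 (x = -7 - 1*191 = -7 - 191 = -198)
V(m, J) = m - 198*J*m (V(m, J) = (-198*m)*J + m = -198*J*m + m = m - 198*J*m)
V(130, -20)/s(9, 39) + a(-4)/(-24293) = (130*(1 - 198*(-20)))/9 - 33/(-24293) = (130*(1 + 3960))*(⅑) - 33*(-1/24293) = (130*3961)*(⅑) + 33/24293 = 514930*(⅑) + 33/24293 = 514930/9 + 33/24293 = 12509194787/218637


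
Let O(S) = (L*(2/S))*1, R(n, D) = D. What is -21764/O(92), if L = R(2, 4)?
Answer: -250286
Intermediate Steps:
L = 4
O(S) = 8/S (O(S) = (4*(2/S))*1 = (8/S)*1 = 8/S)
-21764/O(92) = -21764/(8/92) = -21764/(8*(1/92)) = -21764/2/23 = -21764*23/2 = -250286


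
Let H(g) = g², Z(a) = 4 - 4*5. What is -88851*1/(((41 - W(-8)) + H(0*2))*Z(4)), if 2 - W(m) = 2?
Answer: 88851/656 ≈ 135.44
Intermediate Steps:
W(m) = 0 (W(m) = 2 - 1*2 = 2 - 2 = 0)
Z(a) = -16 (Z(a) = 4 - 20 = -16)
-88851*1/(((41 - W(-8)) + H(0*2))*Z(4)) = -88851*(-1/(16*((41 - 1*0) + (0*2)²))) = -88851*(-1/(16*((41 + 0) + 0²))) = -88851*(-1/(16*(41 + 0))) = -88851/(41*(-16)) = -88851/(-656) = -88851*(-1/656) = 88851/656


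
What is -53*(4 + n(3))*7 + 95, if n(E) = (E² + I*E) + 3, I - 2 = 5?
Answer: -13632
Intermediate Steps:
I = 7 (I = 2 + 5 = 7)
n(E) = 3 + E² + 7*E (n(E) = (E² + 7*E) + 3 = 3 + E² + 7*E)
-53*(4 + n(3))*7 + 95 = -53*(4 + (3 + 3² + 7*3))*7 + 95 = -53*(4 + (3 + 9 + 21))*7 + 95 = -53*(4 + 33)*7 + 95 = -1961*7 + 95 = -53*259 + 95 = -13727 + 95 = -13632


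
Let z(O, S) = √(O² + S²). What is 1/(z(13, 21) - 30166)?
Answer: -15083/454993473 - √610/909986946 ≈ -3.3177e-5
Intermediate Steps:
1/(z(13, 21) - 30166) = 1/(√(13² + 21²) - 30166) = 1/(√(169 + 441) - 30166) = 1/(√610 - 30166) = 1/(-30166 + √610)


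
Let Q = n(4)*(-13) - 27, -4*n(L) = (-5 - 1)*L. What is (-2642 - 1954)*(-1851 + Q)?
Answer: 8989776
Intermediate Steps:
n(L) = 3*L/2 (n(L) = -(-5 - 1)*L/4 = -(-3)*L/2 = 3*L/2)
Q = -105 (Q = ((3/2)*4)*(-13) - 27 = 6*(-13) - 27 = -78 - 27 = -105)
(-2642 - 1954)*(-1851 + Q) = (-2642 - 1954)*(-1851 - 105) = -4596*(-1956) = 8989776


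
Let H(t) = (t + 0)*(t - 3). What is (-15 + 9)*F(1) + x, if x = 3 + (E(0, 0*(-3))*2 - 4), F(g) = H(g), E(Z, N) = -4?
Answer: 3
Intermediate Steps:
H(t) = t*(-3 + t)
F(g) = g*(-3 + g)
x = -9 (x = 3 + (-4*2 - 4) = 3 + (-8 - 4) = 3 - 12 = -9)
(-15 + 9)*F(1) + x = (-15 + 9)*(1*(-3 + 1)) - 9 = -6*(-2) - 9 = 12 - 9 = 3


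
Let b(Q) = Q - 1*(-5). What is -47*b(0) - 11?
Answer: -246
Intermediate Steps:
b(Q) = 5 + Q (b(Q) = Q + 5 = 5 + Q)
-47*b(0) - 11 = -47*(5 + 0) - 11 = -47*5 - 11 = -235 - 11 = -246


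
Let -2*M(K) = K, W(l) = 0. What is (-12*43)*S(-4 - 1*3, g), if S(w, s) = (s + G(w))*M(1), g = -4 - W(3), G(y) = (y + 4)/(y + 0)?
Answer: -6450/7 ≈ -921.43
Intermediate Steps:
G(y) = (4 + y)/y
g = -4 (g = -4 - 1*0 = -4 + 0 = -4)
M(K) = -K/2
S(w, s) = -s/2 - (4 + w)/(2*w) (S(w, s) = (s + (4 + w)/w)*(-½*1) = (s + (4 + w)/w)*(-½) = -s/2 - (4 + w)/(2*w))
(-12*43)*S(-4 - 1*3, g) = (-12*43)*((-4 - (-4 - 1*3) - 1*(-4)*(-4 - 1*3))/(2*(-4 - 1*3))) = -258*(-4 - (-4 - 3) - 1*(-4)*(-4 - 3))/(-4 - 3) = -258*(-4 - 1*(-7) - 1*(-4)*(-7))/(-7) = -258*(-1)*(-4 + 7 - 28)/7 = -258*(-1)*(-25)/7 = -516*25/14 = -6450/7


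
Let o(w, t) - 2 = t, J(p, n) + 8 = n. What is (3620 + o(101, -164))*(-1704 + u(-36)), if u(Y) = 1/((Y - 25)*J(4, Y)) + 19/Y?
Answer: -35595410578/6039 ≈ -5.8943e+6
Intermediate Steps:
J(p, n) = -8 + n
o(w, t) = 2 + t
u(Y) = 19/Y + 1/((-25 + Y)*(-8 + Y)) (u(Y) = 1/((Y - 25)*(-8 + Y)) + 19/Y = 1/((-25 + Y)*(-8 + Y)) + 19/Y = 19/Y + 1/((-25 + Y)*(-8 + Y)))
(3620 + o(101, -164))*(-1704 + u(-36)) = (3620 + (2 - 164))*(-1704 + (3800 - 474*(-36) + 19*(-36)*(-8 - 36))/((-36)*(-25 - 36)*(-8 - 36))) = (3620 - 162)*(-1704 - 1/36*(3800 + 17064 + 19*(-36)*(-44))/(-61*(-44))) = 3458*(-1704 - 1/36*(-1/61)*(-1/44)*(3800 + 17064 + 30096)) = 3458*(-1704 - 1/36*(-1/61)*(-1/44)*50960) = 3458*(-1704 - 3185/6039) = 3458*(-10293641/6039) = -35595410578/6039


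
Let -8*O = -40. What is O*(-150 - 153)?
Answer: -1515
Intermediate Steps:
O = 5 (O = -⅛*(-40) = 5)
O*(-150 - 153) = 5*(-150 - 153) = 5*(-303) = -1515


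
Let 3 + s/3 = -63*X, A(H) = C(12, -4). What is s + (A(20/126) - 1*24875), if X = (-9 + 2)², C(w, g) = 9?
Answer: -34136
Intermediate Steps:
X = 49 (X = (-7)² = 49)
A(H) = 9
s = -9270 (s = -9 + 3*(-63*49) = -9 + 3*(-3087) = -9 - 9261 = -9270)
s + (A(20/126) - 1*24875) = -9270 + (9 - 1*24875) = -9270 + (9 - 24875) = -9270 - 24866 = -34136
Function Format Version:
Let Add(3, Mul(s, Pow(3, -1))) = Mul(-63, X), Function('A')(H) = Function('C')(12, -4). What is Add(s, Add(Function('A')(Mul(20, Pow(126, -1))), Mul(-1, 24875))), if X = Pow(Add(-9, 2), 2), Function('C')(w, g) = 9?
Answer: -34136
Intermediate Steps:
X = 49 (X = Pow(-7, 2) = 49)
Function('A')(H) = 9
s = -9270 (s = Add(-9, Mul(3, Mul(-63, 49))) = Add(-9, Mul(3, -3087)) = Add(-9, -9261) = -9270)
Add(s, Add(Function('A')(Mul(20, Pow(126, -1))), Mul(-1, 24875))) = Add(-9270, Add(9, Mul(-1, 24875))) = Add(-9270, Add(9, -24875)) = Add(-9270, -24866) = -34136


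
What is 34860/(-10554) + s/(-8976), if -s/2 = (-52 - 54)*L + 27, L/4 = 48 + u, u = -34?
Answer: -36469211/7894392 ≈ -4.6196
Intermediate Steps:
L = 56 (L = 4*(48 - 34) = 4*14 = 56)
s = 11818 (s = -2*((-52 - 54)*56 + 27) = -2*(-106*56 + 27) = -2*(-5936 + 27) = -2*(-5909) = 11818)
34860/(-10554) + s/(-8976) = 34860/(-10554) + 11818/(-8976) = 34860*(-1/10554) + 11818*(-1/8976) = -5810/1759 - 5909/4488 = -36469211/7894392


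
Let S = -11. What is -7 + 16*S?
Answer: -183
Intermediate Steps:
-7 + 16*S = -7 + 16*(-11) = -7 - 176 = -183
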